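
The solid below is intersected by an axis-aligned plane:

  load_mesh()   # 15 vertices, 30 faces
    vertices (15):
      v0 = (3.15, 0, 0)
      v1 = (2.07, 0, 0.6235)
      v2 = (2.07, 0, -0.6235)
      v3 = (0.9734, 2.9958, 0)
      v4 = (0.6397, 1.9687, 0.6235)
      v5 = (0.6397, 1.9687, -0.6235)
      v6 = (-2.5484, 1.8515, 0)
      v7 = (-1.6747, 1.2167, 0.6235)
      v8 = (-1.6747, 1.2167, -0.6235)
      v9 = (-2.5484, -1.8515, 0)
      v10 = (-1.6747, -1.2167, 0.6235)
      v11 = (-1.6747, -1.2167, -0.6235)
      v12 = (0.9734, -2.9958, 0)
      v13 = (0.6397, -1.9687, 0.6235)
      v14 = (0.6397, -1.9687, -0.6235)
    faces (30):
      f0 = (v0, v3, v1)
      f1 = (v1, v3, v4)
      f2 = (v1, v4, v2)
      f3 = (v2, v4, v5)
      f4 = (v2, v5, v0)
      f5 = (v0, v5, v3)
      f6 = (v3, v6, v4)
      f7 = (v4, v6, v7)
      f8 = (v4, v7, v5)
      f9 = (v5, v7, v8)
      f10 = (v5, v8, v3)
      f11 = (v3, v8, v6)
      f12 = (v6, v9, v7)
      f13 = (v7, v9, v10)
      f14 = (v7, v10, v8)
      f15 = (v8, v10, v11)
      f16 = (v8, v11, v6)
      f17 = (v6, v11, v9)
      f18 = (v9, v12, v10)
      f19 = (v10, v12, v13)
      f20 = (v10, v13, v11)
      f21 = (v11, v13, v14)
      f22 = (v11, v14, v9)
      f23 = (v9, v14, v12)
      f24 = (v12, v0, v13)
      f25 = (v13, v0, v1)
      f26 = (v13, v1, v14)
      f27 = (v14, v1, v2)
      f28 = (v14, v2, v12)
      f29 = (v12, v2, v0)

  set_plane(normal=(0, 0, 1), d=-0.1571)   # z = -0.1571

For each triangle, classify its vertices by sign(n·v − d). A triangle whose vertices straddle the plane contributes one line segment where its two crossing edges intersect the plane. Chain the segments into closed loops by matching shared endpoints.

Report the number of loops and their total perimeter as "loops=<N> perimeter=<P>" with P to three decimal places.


loops=2 perimeter=29.083

Straddling triangles (20 of 30):
  (v1,v4,v2) [++-] → (1.53504, 0.736329, -0.1571)–(2.07, 0, -0.1571)  len=0.9101
  (v2,v4,v5) [-+-] → (1.53504, 0.736329, -0.1571)–(0.6397, 1.9687, -0.1571)  len=1.5233
  (v2,v5,v0) [--+] → (2.51749, 0.496043, -0.1571)–(2.87788, 0, -0.1571)  len=0.6131
  (v0,v5,v3) [+-+] → (2.51749, 0.496043, -0.1571)–(0.889319, 2.73701, -0.1571)  len=2.7700
  (v4,v7,v5) [++-] → (-0.225926, 1.68744, -0.1571)–(0.6397, 1.9687, -0.1571)  len=0.9102
  (v5,v7,v8) [-+-] → (-0.225926, 1.68744, -0.1571)–(-1.6747, 1.2167, -0.1571)  len=1.5233
  (v5,v8,v3) [--+] → (0.306172, 2.54753, -0.1571)–(0.889319, 2.73701, -0.1571)  len=0.6132
  (v3,v8,v6) [+-+] → (0.306172, 2.54753, -0.1571)–(-2.32826, 1.69155, -0.1571)  len=2.7700
  (v7,v10,v8) [++-] → (-1.6747, 0.306565, -0.1571)–(-1.6747, 1.2167, -0.1571)  len=0.9101
  (v8,v10,v11) [-+-] → (-1.6747, 0.306565, -0.1571)–(-1.6747, -1.2167, -0.1571)  len=1.5233
  (v8,v11,v6) [--+] → (-2.32826, 1.07842, -0.1571)–(-2.32826, 1.69155, -0.1571)  len=0.6131
  (v6,v11,v9) [+-+] → (-2.32826, 1.07842, -0.1571)–(-2.32826, -1.69155, -0.1571)  len=2.7700
  (v10,v13,v11) [++-] → (-0.809074, -1.49796, -0.1571)–(-1.6747, -1.2167, -0.1571)  len=0.9102
  (v11,v13,v14) [-+-] → (-0.809074, -1.49796, -0.1571)–(0.6397, -1.9687, -0.1571)  len=1.5233
  (v11,v14,v9) [--+] → (-1.74511, -1.88103, -0.1571)–(-2.32826, -1.69155, -0.1571)  len=0.6132
  (v9,v14,v12) [+-+] → (-1.74511, -1.88103, -0.1571)–(0.889319, -2.73701, -0.1571)  len=2.7700
  (v13,v1,v14) [++-] → (1.17466, -1.23237, -0.1571)–(0.6397, -1.9687, -0.1571)  len=0.9101
  (v14,v1,v2) [-+-] → (1.17466, -1.23237, -0.1571)–(2.07, 0, -0.1571)  len=1.5233
  (v14,v2,v12) [--+] → (1.2497, -2.24096, -0.1571)–(0.889319, -2.73701, -0.1571)  len=0.6131
  (v12,v2,v0) [+-+] → (1.2497, -2.24096, -0.1571)–(2.87788, 0, -0.1571)  len=2.7700

Chained into 2 loop(s):
  loop 1: 10 segments, perimeter = 12.1673
  loop 2: 10 segments, perimeter = 16.9157
Total perimeter = 29.083


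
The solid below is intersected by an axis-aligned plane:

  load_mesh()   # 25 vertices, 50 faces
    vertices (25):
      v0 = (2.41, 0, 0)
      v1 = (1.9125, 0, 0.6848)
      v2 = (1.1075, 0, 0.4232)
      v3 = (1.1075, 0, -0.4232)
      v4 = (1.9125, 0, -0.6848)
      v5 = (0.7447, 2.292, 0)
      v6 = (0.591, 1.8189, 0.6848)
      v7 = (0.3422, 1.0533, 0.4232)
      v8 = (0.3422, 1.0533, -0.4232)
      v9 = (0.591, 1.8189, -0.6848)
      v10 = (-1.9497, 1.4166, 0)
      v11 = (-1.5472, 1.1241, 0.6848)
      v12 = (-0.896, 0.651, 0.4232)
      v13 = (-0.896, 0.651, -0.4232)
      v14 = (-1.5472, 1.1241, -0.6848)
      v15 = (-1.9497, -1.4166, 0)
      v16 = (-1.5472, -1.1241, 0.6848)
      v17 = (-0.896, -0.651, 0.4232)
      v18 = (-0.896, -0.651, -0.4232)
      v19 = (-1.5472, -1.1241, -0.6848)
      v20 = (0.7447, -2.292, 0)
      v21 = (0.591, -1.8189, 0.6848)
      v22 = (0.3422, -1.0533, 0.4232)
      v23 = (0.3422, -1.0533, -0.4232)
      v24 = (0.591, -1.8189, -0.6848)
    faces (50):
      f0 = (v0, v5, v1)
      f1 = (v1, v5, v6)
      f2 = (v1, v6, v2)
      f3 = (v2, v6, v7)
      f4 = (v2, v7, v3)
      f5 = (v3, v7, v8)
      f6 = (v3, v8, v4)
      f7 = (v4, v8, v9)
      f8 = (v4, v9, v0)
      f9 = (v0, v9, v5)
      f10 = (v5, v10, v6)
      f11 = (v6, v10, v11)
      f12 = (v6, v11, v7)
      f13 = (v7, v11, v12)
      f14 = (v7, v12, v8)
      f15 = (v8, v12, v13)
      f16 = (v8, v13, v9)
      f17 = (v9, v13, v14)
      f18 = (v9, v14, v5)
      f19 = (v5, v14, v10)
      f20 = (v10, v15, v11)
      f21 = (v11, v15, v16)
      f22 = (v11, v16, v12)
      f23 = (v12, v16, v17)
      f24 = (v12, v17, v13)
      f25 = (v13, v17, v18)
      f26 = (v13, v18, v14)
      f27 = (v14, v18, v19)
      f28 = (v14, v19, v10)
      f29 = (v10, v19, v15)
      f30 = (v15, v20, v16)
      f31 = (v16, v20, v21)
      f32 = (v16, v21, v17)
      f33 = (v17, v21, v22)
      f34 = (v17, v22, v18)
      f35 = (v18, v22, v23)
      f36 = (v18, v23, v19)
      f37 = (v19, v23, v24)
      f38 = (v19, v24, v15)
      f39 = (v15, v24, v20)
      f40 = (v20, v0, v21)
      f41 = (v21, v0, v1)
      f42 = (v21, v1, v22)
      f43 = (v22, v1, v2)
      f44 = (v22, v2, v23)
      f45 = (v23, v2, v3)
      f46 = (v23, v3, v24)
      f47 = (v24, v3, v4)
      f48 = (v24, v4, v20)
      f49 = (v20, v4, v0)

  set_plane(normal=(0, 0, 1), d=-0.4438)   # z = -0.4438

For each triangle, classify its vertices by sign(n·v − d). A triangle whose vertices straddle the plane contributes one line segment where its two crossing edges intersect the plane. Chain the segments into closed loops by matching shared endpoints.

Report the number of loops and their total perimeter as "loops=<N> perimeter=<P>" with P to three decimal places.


Straddling triangles (20 of 50):
  (v3,v8,v4) [++-] → (0.465855, 0.970357, -0.4438)–(1.17089, 0, -0.4438)  len=1.1994
  (v4,v8,v9) [-+-] → (0.465855, 0.970357, -0.4438)–(0.361792, 1.11359, -0.4438)  len=0.1770
  (v4,v9,v0) [--+] → (1.23116, 1.17878, -0.4438)–(2.08758, 0, -0.4438)  len=1.4570
  (v0,v9,v5) [+-+] → (1.23116, 1.17878, -0.4438)–(0.645091, 1.9854, -0.4438)  len=0.9970
  (v8,v13,v9) [++-] → (-0.778904, 0.742968, -0.4438)–(0.361792, 1.11359, -0.4438)  len=1.1994
  (v9,v13,v14) [-+-] → (-0.778904, 0.742968, -0.4438)–(-0.94728, 0.688255, -0.4438)  len=0.1770
  (v9,v14,v5) [--+] → (-0.740617, 1.53512, -0.4438)–(0.645091, 1.9854, -0.4438)  len=1.4570
  (v5,v14,v10) [+-+] → (-0.740617, 1.53512, -0.4438)–(-1.68885, 1.22704, -0.4438)  len=0.9970
  (v13,v18,v14) [++-] → (-0.94728, -0.511218, -0.4438)–(-0.94728, 0.688255, -0.4438)  len=1.1995
  (v14,v18,v19) [-+-] → (-0.94728, -0.511218, -0.4438)–(-0.94728, -0.688255, -0.4438)  len=0.1770
  (v14,v19,v10) [--+] → (-1.68885, -0.229958, -0.4438)–(-1.68885, 1.22704, -0.4438)  len=1.4570
  (v10,v19,v15) [+-+] → (-1.68885, -0.229958, -0.4438)–(-1.68885, -1.22704, -0.4438)  len=0.9971
  (v18,v23,v19) [++-] → (0.193417, -1.05888, -0.4438)–(-0.94728, -0.688255, -0.4438)  len=1.1994
  (v19,v23,v24) [-+-] → (0.193417, -1.05888, -0.4438)–(0.361792, -1.11359, -0.4438)  len=0.1770
  (v19,v24,v15) [--+] → (-0.303142, -1.67732, -0.4438)–(-1.68885, -1.22704, -0.4438)  len=1.4570
  (v15,v24,v20) [+-+] → (-0.303142, -1.67732, -0.4438)–(0.645091, -1.9854, -0.4438)  len=0.9970
  (v23,v3,v24) [++-] → (1.06683, -0.143231, -0.4438)–(0.361792, -1.11359, -0.4438)  len=1.1994
  (v24,v3,v4) [-+-] → (1.06683, -0.143231, -0.4438)–(1.17089, 0, -0.4438)  len=0.1770
  (v24,v4,v20) [--+] → (1.50152, -0.806618, -0.4438)–(0.645091, -1.9854, -0.4438)  len=1.4570
  (v20,v4,v0) [+-+] → (1.50152, -0.806618, -0.4438)–(2.08758, 0, -0.4438)  len=0.9970

Chained into 2 loop(s):
  loop 1: 10 segments, perimeter = 6.8824
  loop 2: 10 segments, perimeter = 12.2704
Total perimeter = 19.153

loops=2 perimeter=19.153


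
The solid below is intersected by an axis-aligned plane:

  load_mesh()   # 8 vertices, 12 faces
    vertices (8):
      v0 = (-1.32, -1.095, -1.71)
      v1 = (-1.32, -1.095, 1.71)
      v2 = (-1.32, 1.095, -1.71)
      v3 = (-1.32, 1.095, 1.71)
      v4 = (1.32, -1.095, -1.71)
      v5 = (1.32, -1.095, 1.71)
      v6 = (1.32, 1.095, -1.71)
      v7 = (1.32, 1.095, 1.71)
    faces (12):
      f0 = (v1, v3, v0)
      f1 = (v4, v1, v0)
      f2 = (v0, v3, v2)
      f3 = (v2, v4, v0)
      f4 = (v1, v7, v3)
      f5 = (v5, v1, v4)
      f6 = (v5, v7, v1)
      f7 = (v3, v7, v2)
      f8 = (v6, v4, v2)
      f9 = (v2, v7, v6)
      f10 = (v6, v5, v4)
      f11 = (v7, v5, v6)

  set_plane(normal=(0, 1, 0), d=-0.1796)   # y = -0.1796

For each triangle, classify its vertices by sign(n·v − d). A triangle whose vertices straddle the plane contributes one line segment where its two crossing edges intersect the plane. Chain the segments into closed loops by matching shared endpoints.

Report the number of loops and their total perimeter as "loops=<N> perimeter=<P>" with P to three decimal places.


Straddling triangles (8 of 12):
  (v1,v3,v0) [-+-] → (-1.32, -0.1796, 1.71)–(-1.32, -0.1796, -0.280471)  len=1.9905
  (v0,v3,v2) [-++] → (-1.32, -0.1796, -0.280471)–(-1.32, -0.1796, -1.71)  len=1.4295
  (v2,v4,v0) [+--] → (0.216504, -0.1796, -1.71)–(-1.32, -0.1796, -1.71)  len=1.5365
  (v1,v7,v3) [-++] → (-0.216504, -0.1796, 1.71)–(-1.32, -0.1796, 1.71)  len=1.1035
  (v5,v7,v1) [-+-] → (1.32, -0.1796, 1.71)–(-0.216504, -0.1796, 1.71)  len=1.5365
  (v6,v4,v2) [+-+] → (1.32, -0.1796, -1.71)–(0.216504, -0.1796, -1.71)  len=1.1035
  (v6,v5,v4) [+--] → (1.32, -0.1796, 0.280471)–(1.32, -0.1796, -1.71)  len=1.9905
  (v7,v5,v6) [+-+] → (1.32, -0.1796, 1.71)–(1.32, -0.1796, 0.280471)  len=1.4295

Chained into 1 loop(s):
  loop 1: 8 segments, perimeter = 12.1200
Total perimeter = 12.120

loops=1 perimeter=12.120


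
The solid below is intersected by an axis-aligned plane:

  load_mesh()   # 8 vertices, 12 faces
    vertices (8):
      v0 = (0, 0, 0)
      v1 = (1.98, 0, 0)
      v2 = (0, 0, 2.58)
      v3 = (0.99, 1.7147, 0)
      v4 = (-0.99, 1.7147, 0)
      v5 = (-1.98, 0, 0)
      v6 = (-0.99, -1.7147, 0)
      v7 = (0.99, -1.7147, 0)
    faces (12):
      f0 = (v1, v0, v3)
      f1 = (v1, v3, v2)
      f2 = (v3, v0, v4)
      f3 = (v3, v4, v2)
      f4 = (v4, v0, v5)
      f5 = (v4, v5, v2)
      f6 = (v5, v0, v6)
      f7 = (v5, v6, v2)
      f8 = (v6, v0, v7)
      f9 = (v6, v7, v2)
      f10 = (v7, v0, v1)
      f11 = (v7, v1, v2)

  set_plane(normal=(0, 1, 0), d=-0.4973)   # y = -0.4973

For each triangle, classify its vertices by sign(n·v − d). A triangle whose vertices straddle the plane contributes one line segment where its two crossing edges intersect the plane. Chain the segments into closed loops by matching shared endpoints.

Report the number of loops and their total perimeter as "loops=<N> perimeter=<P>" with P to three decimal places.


Straddling triangles (6 of 12):
  (v5,v0,v6) [++-] → (-0.287121, -0.4973, 0)–(-1.69288, -0.4973, 0)  len=1.4058
  (v5,v6,v2) [+-+] → (-1.69288, -0.4973, 0)–(-0.287121, -0.4973, 1.83174)  len=2.3090
  (v6,v0,v7) [-+-] → (-0.287121, -0.4973, 0)–(0.287121, -0.4973, 0)  len=0.5742
  (v6,v7,v2) [--+] → (0.287121, -0.4973, 1.83174)–(-0.287121, -0.4973, 1.83174)  len=0.5742
  (v7,v0,v1) [-++] → (0.287121, -0.4973, 0)–(1.69288, -0.4973, 0)  len=1.4058
  (v7,v1,v2) [-++] → (1.69288, -0.4973, 0)–(0.287121, -0.4973, 1.83174)  len=2.3090

Chained into 1 loop(s):
  loop 1: 6 segments, perimeter = 8.5780
Total perimeter = 8.578

loops=1 perimeter=8.578


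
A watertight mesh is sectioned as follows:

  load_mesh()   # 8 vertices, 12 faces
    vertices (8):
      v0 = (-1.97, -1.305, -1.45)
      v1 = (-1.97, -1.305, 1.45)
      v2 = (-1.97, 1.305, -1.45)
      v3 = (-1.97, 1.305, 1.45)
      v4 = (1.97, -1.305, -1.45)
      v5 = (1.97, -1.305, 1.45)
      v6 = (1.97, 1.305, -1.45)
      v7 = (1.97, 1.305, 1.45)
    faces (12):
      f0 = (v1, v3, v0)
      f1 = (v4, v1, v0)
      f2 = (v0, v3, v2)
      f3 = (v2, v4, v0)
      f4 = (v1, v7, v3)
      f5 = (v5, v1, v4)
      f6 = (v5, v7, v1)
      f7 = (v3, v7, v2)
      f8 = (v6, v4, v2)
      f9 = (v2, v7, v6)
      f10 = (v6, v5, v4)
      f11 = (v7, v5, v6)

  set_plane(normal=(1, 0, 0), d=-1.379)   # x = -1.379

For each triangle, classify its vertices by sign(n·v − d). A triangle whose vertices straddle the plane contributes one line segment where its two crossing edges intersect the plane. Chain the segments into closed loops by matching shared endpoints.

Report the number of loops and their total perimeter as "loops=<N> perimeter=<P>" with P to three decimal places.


Straddling triangles (8 of 12):
  (v4,v1,v0) [+--] → (-1.379, -1.305, 1.015)–(-1.379, -1.305, -1.45)  len=2.4650
  (v2,v4,v0) [-+-] → (-1.379, 0.9135, -1.45)–(-1.379, -1.305, -1.45)  len=2.2185
  (v1,v7,v3) [-+-] → (-1.379, -0.9135, 1.45)–(-1.379, 1.305, 1.45)  len=2.2185
  (v5,v1,v4) [+-+] → (-1.379, -1.305, 1.45)–(-1.379, -1.305, 1.015)  len=0.4350
  (v5,v7,v1) [++-] → (-1.379, -0.9135, 1.45)–(-1.379, -1.305, 1.45)  len=0.3915
  (v3,v7,v2) [-+-] → (-1.379, 1.305, 1.45)–(-1.379, 1.305, -1.015)  len=2.4650
  (v6,v4,v2) [++-] → (-1.379, 0.9135, -1.45)–(-1.379, 1.305, -1.45)  len=0.3915
  (v2,v7,v6) [-++] → (-1.379, 1.305, -1.015)–(-1.379, 1.305, -1.45)  len=0.4350

Chained into 1 loop(s):
  loop 1: 8 segments, perimeter = 11.0200
Total perimeter = 11.020

loops=1 perimeter=11.020


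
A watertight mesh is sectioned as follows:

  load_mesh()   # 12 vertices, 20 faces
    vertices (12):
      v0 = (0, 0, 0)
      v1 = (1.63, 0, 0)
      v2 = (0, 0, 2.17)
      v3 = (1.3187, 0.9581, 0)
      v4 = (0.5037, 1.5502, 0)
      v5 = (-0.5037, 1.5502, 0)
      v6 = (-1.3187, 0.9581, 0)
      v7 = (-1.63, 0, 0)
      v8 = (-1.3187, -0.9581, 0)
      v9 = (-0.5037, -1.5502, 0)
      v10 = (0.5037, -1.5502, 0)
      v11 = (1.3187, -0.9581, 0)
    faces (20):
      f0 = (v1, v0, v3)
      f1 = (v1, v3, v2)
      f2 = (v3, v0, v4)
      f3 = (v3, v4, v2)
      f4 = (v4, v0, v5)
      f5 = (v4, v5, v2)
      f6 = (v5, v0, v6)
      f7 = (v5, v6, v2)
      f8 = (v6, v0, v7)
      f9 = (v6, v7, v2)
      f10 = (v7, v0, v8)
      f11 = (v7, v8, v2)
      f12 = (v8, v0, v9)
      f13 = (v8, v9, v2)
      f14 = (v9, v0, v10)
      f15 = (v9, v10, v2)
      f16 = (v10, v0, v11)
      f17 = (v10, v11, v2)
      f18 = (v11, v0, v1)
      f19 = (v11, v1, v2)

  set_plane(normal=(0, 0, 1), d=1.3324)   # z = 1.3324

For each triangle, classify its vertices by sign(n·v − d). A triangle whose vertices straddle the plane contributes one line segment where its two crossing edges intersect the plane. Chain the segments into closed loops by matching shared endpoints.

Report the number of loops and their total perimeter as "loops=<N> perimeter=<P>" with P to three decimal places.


loops=1 perimeter=3.888

Straddling triangles (10 of 20):
  (v1,v3,v2) [--+] → (0.509006, 0.369818, 1.3324)–(0.629165, 0, 1.3324)  len=0.3888
  (v3,v4,v2) [--+] → (0.194424, 0.598363, 1.3324)–(0.509006, 0.369818, 1.3324)  len=0.3888
  (v4,v5,v2) [--+] → (-0.194424, 0.598363, 1.3324)–(0.194424, 0.598363, 1.3324)  len=0.3888
  (v5,v6,v2) [--+] → (-0.509006, 0.369818, 1.3324)–(-0.194424, 0.598363, 1.3324)  len=0.3888
  (v6,v7,v2) [--+] → (-0.629165, 0, 1.3324)–(-0.509006, 0.369818, 1.3324)  len=0.3888
  (v7,v8,v2) [--+] → (-0.509006, -0.369818, 1.3324)–(-0.629165, 0, 1.3324)  len=0.3888
  (v8,v9,v2) [--+] → (-0.194424, -0.598363, 1.3324)–(-0.509006, -0.369818, 1.3324)  len=0.3888
  (v9,v10,v2) [--+] → (0.194424, -0.598363, 1.3324)–(-0.194424, -0.598363, 1.3324)  len=0.3888
  (v10,v11,v2) [--+] → (0.509006, -0.369818, 1.3324)–(0.194424, -0.598363, 1.3324)  len=0.3888
  (v11,v1,v2) [--+] → (0.629165, 0, 1.3324)–(0.509006, -0.369818, 1.3324)  len=0.3888

Chained into 1 loop(s):
  loop 1: 10 segments, perimeter = 3.8884
Total perimeter = 3.888


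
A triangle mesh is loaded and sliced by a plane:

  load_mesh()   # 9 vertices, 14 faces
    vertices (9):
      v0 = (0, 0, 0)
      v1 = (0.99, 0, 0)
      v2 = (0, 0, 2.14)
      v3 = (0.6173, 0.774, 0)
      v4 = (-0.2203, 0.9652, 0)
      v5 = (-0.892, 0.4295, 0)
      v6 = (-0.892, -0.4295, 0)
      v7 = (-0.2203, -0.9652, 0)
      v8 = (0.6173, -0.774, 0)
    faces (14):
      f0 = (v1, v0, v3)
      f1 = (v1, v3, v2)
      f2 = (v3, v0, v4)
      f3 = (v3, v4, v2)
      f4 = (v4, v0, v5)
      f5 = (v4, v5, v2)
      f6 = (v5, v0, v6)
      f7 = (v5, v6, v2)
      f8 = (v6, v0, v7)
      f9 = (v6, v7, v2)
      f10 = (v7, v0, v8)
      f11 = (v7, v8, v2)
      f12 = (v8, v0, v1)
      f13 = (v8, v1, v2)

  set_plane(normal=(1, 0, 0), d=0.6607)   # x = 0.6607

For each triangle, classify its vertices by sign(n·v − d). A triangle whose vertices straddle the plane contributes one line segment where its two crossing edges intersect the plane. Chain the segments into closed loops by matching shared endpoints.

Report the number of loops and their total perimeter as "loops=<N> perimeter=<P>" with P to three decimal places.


loops=1 perimeter=3.342

Straddling triangles (4 of 14):
  (v1,v0,v3) [+--] → (0.6607, 0, 0)–(0.6607, 0.68387, 0)  len=0.6839
  (v1,v3,v2) [+--] → (0.6607, 0.68387, 0)–(0.6607, 0, 0.71182)  len=0.9871
  (v8,v0,v1) [--+] → (0.6607, 0, 0)–(0.6607, -0.68387, 0)  len=0.6839
  (v8,v1,v2) [-+-] → (0.6607, -0.68387, 0)–(0.6607, 0, 0.71182)  len=0.9871

Chained into 1 loop(s):
  loop 1: 4 segments, perimeter = 3.3419
Total perimeter = 3.342


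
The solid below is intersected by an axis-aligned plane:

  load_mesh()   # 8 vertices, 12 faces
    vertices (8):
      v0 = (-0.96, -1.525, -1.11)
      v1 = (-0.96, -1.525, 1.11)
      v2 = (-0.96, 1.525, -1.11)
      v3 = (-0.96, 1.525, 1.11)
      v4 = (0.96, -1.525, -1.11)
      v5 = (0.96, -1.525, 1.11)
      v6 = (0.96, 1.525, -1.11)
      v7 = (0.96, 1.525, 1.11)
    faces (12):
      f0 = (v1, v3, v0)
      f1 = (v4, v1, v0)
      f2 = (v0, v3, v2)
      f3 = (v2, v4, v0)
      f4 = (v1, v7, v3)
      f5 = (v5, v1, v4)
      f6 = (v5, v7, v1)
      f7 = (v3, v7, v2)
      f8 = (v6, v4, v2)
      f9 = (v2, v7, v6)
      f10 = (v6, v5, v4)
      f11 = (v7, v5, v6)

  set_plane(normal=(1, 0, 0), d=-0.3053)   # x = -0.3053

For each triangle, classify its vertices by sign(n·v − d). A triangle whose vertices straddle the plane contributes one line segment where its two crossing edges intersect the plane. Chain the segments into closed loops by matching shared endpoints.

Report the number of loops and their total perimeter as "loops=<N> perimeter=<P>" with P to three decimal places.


loops=1 perimeter=10.540

Straddling triangles (8 of 12):
  (v4,v1,v0) [+--] → (-0.3053, -1.525, 0.353003)–(-0.3053, -1.525, -1.11)  len=1.4630
  (v2,v4,v0) [-+-] → (-0.3053, 0.484982, -1.11)–(-0.3053, -1.525, -1.11)  len=2.0100
  (v1,v7,v3) [-+-] → (-0.3053, -0.484982, 1.11)–(-0.3053, 1.525, 1.11)  len=2.0100
  (v5,v1,v4) [+-+] → (-0.3053, -1.525, 1.11)–(-0.3053, -1.525, 0.353003)  len=0.7570
  (v5,v7,v1) [++-] → (-0.3053, -0.484982, 1.11)–(-0.3053, -1.525, 1.11)  len=1.0400
  (v3,v7,v2) [-+-] → (-0.3053, 1.525, 1.11)–(-0.3053, 1.525, -0.353003)  len=1.4630
  (v6,v4,v2) [++-] → (-0.3053, 0.484982, -1.11)–(-0.3053, 1.525, -1.11)  len=1.0400
  (v2,v7,v6) [-++] → (-0.3053, 1.525, -0.353003)–(-0.3053, 1.525, -1.11)  len=0.7570

Chained into 1 loop(s):
  loop 1: 8 segments, perimeter = 10.5400
Total perimeter = 10.540


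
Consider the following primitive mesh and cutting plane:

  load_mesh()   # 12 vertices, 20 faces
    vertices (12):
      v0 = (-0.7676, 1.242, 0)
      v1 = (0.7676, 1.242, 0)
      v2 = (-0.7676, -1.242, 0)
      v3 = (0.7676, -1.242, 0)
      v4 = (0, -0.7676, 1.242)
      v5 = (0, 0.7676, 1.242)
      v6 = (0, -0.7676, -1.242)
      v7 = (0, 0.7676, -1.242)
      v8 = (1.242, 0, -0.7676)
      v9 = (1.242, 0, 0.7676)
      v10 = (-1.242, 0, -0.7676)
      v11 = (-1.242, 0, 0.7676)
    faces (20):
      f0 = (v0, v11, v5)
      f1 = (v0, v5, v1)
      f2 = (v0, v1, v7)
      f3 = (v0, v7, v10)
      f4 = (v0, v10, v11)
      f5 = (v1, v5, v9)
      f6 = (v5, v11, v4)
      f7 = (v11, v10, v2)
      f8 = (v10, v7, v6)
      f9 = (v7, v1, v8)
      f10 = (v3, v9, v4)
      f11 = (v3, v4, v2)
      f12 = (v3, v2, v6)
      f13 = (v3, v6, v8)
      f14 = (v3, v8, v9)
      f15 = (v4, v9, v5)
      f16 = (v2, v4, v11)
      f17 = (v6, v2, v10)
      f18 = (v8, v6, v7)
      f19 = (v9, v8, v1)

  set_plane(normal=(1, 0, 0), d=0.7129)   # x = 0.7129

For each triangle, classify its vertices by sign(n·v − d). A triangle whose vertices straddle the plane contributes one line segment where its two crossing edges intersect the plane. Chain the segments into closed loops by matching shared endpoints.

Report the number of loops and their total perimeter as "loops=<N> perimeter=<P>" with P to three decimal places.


Straddling triangles (10 of 20):
  (v0,v5,v1) [--+] → (0.7129, 1.20819, 0.0885063)–(0.7129, 1.242, 0)  len=0.0947
  (v0,v1,v7) [-+-] → (0.7129, 1.242, 0)–(0.7129, 1.20819, -0.0885063)  len=0.0947
  (v1,v5,v9) [+-+] → (0.7129, 1.20819, 0.0885063)–(0.7129, 0.327003, 0.969697)  len=1.2462
  (v7,v1,v8) [-++] → (0.7129, 1.20819, -0.0885063)–(0.7129, 0.327003, -0.969697)  len=1.2462
  (v3,v9,v4) [++-] → (0.7129, -0.327003, 0.969697)–(0.7129, -1.20819, 0.0885063)  len=1.2462
  (v3,v4,v2) [+--] → (0.7129, -1.20819, 0.0885063)–(0.7129, -1.242, 0)  len=0.0947
  (v3,v2,v6) [+--] → (0.7129, -1.242, 0)–(0.7129, -1.20819, -0.0885063)  len=0.0947
  (v3,v6,v8) [+-+] → (0.7129, -1.20819, -0.0885063)–(0.7129, -0.327003, -0.969697)  len=1.2462
  (v4,v9,v5) [-+-] → (0.7129, -0.327003, 0.969697)–(0.7129, 0.327003, 0.969697)  len=0.6540
  (v8,v6,v7) [+--] → (0.7129, -0.327003, -0.969697)–(0.7129, 0.327003, -0.969697)  len=0.6540

Chained into 1 loop(s):
  loop 1: 10 segments, perimeter = 6.6718
Total perimeter = 6.672

loops=1 perimeter=6.672


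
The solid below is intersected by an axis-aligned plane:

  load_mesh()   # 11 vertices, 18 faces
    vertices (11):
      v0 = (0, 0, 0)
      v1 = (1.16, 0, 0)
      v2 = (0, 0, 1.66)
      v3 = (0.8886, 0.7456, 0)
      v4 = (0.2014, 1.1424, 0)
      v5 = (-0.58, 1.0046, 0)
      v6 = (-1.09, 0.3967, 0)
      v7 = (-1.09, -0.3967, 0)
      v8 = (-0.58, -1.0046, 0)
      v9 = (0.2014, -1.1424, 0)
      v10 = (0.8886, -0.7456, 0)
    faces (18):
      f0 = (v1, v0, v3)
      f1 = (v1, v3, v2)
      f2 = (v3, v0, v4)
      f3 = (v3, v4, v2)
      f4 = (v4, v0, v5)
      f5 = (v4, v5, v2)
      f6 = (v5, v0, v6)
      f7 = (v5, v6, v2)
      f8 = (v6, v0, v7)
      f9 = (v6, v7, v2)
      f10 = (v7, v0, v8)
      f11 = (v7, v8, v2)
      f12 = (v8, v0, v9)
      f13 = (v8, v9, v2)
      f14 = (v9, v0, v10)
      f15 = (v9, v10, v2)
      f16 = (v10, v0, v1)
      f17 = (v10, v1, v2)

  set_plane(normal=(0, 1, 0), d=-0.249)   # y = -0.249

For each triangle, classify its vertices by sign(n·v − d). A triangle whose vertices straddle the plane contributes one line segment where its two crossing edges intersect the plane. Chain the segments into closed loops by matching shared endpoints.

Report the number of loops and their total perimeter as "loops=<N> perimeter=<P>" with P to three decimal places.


Straddling triangles (10 of 18):
  (v6,v0,v7) [++-] → (-0.684169, -0.249, 0)–(-1.09, -0.249, 0)  len=0.4058
  (v6,v7,v2) [+-+] → (-1.09, -0.249, 0)–(-0.684169, -0.249, 0.618054)  len=0.7394
  (v7,v0,v8) [-+-] → (-0.684169, -0.249, 0)–(-0.143759, -0.249, 0)  len=0.5404
  (v7,v8,v2) [--+] → (-0.143759, -0.249, 1.24855)–(-0.684169, -0.249, 0.618054)  len=0.8304
  (v8,v0,v9) [-+-] → (-0.143759, -0.249, 0)–(0.0438976, -0.249, 0)  len=0.1877
  (v8,v9,v2) [--+] → (0.0438976, -0.249, 1.29818)–(-0.143759, -0.249, 1.24855)  len=0.1941
  (v9,v0,v10) [-+-] → (0.0438976, -0.249, 0)–(0.296756, -0.249, 0)  len=0.2529
  (v9,v10,v2) [--+] → (0.296756, -0.249, 1.10563)–(0.0438976, -0.249, 1.29818)  len=0.3178
  (v10,v0,v1) [-++] → (0.296756, -0.249, 0)–(1.06936, -0.249, 0)  len=0.7726
  (v10,v1,v2) [-++] → (1.06936, -0.249, 0)–(0.296756, -0.249, 1.10563)  len=1.3488

Chained into 1 loop(s):
  loop 1: 10 segments, perimeter = 5.5899
Total perimeter = 5.590

loops=1 perimeter=5.590


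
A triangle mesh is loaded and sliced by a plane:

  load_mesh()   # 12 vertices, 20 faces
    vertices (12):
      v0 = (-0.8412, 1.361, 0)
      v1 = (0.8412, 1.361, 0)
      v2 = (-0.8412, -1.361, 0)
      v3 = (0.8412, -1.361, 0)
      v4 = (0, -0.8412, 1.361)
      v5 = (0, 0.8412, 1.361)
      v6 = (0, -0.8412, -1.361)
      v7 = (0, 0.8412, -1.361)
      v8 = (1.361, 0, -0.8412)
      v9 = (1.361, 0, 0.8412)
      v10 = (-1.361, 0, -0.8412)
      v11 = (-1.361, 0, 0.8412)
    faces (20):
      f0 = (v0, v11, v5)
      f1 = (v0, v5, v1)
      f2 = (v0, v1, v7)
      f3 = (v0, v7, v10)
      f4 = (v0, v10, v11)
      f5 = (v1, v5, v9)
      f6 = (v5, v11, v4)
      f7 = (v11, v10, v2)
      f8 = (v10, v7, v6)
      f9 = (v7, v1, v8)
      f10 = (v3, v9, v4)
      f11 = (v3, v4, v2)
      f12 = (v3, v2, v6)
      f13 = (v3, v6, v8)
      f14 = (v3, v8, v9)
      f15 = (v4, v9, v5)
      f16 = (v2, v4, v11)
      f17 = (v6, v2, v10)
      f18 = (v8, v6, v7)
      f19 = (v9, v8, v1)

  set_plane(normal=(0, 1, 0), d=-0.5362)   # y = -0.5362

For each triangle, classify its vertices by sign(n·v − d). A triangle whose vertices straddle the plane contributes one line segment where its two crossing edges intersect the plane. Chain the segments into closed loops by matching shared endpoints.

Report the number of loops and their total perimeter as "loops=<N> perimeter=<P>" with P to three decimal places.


loops=1 perimeter=7.901

Straddling triangles (10 of 20):
  (v5,v11,v4) [++-] → (-0.493468, -0.5362, 1.17253)–(0, -0.5362, 1.361)  len=0.5282
  (v11,v10,v2) [++-] → (-1.15621, -0.5362, -0.509788)–(-1.15621, -0.5362, 0.509788)  len=1.0196
  (v10,v7,v6) [++-] → (0, -0.5362, -1.361)–(-0.493468, -0.5362, -1.17253)  len=0.5282
  (v3,v9,v4) [-+-] → (1.15621, -0.5362, 0.509788)–(0.493468, -0.5362, 1.17253)  len=0.9373
  (v3,v6,v8) [--+] → (0.493468, -0.5362, -1.17253)–(1.15621, -0.5362, -0.509788)  len=0.9373
  (v3,v8,v9) [-++] → (1.15621, -0.5362, -0.509788)–(1.15621, -0.5362, 0.509788)  len=1.0196
  (v4,v9,v5) [-++] → (0.493468, -0.5362, 1.17253)–(0, -0.5362, 1.361)  len=0.5282
  (v2,v4,v11) [--+] → (-0.493468, -0.5362, 1.17253)–(-1.15621, -0.5362, 0.509788)  len=0.9373
  (v6,v2,v10) [--+] → (-1.15621, -0.5362, -0.509788)–(-0.493468, -0.5362, -1.17253)  len=0.9373
  (v8,v6,v7) [+-+] → (0.493468, -0.5362, -1.17253)–(0, -0.5362, -1.361)  len=0.5282

Chained into 1 loop(s):
  loop 1: 10 segments, perimeter = 7.9011
Total perimeter = 7.901


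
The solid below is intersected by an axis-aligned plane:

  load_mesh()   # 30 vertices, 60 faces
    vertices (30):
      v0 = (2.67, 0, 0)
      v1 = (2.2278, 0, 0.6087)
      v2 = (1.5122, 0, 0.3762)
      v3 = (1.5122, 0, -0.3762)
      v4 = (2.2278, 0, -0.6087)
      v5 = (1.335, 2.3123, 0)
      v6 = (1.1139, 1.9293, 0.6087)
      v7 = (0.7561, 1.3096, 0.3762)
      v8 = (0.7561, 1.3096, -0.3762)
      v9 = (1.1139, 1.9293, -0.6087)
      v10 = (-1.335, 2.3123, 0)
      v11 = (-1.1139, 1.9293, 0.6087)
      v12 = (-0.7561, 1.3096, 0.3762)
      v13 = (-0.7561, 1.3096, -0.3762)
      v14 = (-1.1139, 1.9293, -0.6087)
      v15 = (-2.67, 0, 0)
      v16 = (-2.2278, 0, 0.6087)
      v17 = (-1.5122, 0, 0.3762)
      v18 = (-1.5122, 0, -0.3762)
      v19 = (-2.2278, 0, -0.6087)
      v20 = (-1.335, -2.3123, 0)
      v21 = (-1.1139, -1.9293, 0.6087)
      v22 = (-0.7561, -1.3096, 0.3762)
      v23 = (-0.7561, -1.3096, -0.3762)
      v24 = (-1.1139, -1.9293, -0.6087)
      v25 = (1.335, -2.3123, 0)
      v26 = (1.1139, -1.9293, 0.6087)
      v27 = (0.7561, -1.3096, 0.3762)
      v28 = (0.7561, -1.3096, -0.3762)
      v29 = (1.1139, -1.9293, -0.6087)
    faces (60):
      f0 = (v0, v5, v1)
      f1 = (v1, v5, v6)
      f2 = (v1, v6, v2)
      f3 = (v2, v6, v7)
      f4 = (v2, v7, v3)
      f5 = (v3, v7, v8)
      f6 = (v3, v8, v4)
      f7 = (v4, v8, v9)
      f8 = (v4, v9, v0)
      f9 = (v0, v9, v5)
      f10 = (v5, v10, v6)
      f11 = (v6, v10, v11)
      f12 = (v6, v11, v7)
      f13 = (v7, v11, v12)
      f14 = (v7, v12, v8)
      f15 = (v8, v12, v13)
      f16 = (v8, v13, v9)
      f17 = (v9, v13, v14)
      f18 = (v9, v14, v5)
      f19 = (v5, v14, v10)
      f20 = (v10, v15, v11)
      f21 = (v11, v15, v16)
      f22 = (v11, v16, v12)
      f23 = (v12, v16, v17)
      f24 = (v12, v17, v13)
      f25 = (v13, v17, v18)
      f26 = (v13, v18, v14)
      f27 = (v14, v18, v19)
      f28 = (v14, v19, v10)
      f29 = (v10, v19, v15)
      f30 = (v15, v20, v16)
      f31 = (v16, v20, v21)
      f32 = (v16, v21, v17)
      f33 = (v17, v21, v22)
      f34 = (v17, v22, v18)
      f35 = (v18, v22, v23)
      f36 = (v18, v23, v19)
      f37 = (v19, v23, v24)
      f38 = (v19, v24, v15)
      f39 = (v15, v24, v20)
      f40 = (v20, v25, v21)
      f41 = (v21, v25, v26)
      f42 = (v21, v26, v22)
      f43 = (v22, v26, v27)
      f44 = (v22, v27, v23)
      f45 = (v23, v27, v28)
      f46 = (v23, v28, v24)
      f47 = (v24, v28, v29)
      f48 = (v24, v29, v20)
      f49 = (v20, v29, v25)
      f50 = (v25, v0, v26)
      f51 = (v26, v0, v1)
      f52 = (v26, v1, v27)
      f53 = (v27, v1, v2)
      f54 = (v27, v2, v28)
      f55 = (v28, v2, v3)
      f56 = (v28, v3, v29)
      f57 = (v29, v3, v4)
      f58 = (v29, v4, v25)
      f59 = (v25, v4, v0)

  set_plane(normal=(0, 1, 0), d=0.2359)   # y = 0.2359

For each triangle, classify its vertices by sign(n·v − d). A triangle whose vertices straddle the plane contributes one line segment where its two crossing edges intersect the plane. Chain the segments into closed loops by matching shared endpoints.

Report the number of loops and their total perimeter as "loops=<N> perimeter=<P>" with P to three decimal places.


loops=2 perimeter=7.524

Straddling triangles (20 of 60):
  (v0,v5,v1) [-+-] → (2.5338, 0.2359, 0)–(2.13672, 0.2359, 0.546601)  len=0.6756
  (v1,v5,v6) [-++] → (2.13672, 0.2359, 0.546601)–(2.0916, 0.2359, 0.6087)  len=0.0768
  (v1,v6,v2) [-+-] → (2.0916, 0.2359, 0.6087)–(1.4635, 0.2359, 0.404628)  len=0.6604
  (v2,v6,v7) [-++] → (1.4635, 0.2359, 0.404628)–(1.376, 0.2359, 0.3762)  len=0.0920
  (v2,v7,v3) [-+-] → (1.376, 0.2359, 0.3762)–(1.376, 0.2359, -0.240669)  len=0.6169
  (v3,v7,v8) [-++] → (1.376, 0.2359, -0.240669)–(1.376, 0.2359, -0.3762)  len=0.1355
  (v3,v8,v4) [-+-] → (1.376, 0.2359, -0.3762)–(1.9627, 0.2359, -0.566819)  len=0.6169
  (v4,v8,v9) [-++] → (1.9627, 0.2359, -0.566819)–(2.0916, 0.2359, -0.6087)  len=0.1355
  (v4,v9,v0) [-+-] → (2.0916, 0.2359, -0.6087)–(2.47973, 0.2359, -0.0744272)  len=0.6604
  (v0,v9,v5) [-++] → (2.47973, 0.2359, -0.0744272)–(2.5338, 0.2359, 0)  len=0.0920
  (v10,v15,v11) [+-+] → (-2.5338, 0.2359, 0)–(-2.47973, 0.2359, 0.0744272)  len=0.0920
  (v11,v15,v16) [+--] → (-2.47973, 0.2359, 0.0744272)–(-2.0916, 0.2359, 0.6087)  len=0.6604
  (v11,v16,v12) [+-+] → (-2.0916, 0.2359, 0.6087)–(-1.9627, 0.2359, 0.566819)  len=0.1355
  (v12,v16,v17) [+--] → (-1.9627, 0.2359, 0.566819)–(-1.376, 0.2359, 0.3762)  len=0.6169
  (v12,v17,v13) [+-+] → (-1.376, 0.2359, 0.3762)–(-1.376, 0.2359, 0.240669)  len=0.1355
  (v13,v17,v18) [+--] → (-1.376, 0.2359, 0.240669)–(-1.376, 0.2359, -0.3762)  len=0.6169
  (v13,v18,v14) [+-+] → (-1.376, 0.2359, -0.3762)–(-1.4635, 0.2359, -0.404628)  len=0.0920
  (v14,v18,v19) [+--] → (-1.4635, 0.2359, -0.404628)–(-2.0916, 0.2359, -0.6087)  len=0.6604
  (v14,v19,v10) [+-+] → (-2.0916, 0.2359, -0.6087)–(-2.13672, 0.2359, -0.546601)  len=0.0768
  (v10,v19,v15) [+--] → (-2.13672, 0.2359, -0.546601)–(-2.5338, 0.2359, 0)  len=0.6756

Chained into 2 loop(s):
  loop 1: 10 segments, perimeter = 3.7620
  loop 2: 10 segments, perimeter = 3.7620
Total perimeter = 7.524


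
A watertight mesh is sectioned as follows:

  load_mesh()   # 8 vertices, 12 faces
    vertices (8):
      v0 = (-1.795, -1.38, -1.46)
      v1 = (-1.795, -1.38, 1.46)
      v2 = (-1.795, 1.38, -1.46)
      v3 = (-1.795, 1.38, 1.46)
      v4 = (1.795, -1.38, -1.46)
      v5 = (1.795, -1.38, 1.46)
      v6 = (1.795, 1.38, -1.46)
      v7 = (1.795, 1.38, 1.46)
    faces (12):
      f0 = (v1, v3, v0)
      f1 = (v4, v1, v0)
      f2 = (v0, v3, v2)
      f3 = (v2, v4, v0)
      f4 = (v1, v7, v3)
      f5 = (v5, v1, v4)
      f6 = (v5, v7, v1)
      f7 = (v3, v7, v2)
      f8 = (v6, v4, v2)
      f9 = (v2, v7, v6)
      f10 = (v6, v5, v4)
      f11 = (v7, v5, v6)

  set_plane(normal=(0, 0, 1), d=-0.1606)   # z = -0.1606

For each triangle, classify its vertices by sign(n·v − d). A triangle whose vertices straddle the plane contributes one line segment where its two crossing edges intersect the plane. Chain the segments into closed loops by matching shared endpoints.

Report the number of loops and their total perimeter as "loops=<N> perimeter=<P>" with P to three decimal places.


loops=1 perimeter=12.700

Straddling triangles (8 of 12):
  (v1,v3,v0) [++-] → (-1.795, -0.1518, -0.1606)–(-1.795, -1.38, -0.1606)  len=1.2282
  (v4,v1,v0) [-+-] → (0.19745, -1.38, -0.1606)–(-1.795, -1.38, -0.1606)  len=1.9925
  (v0,v3,v2) [-+-] → (-1.795, -0.1518, -0.1606)–(-1.795, 1.38, -0.1606)  len=1.5318
  (v5,v1,v4) [++-] → (0.19745, -1.38, -0.1606)–(1.795, -1.38, -0.1606)  len=1.5975
  (v3,v7,v2) [++-] → (-0.19745, 1.38, -0.1606)–(-1.795, 1.38, -0.1606)  len=1.5975
  (v2,v7,v6) [-+-] → (-0.19745, 1.38, -0.1606)–(1.795, 1.38, -0.1606)  len=1.9925
  (v6,v5,v4) [-+-] → (1.795, 0.1518, -0.1606)–(1.795, -1.38, -0.1606)  len=1.5318
  (v7,v5,v6) [++-] → (1.795, 0.1518, -0.1606)–(1.795, 1.38, -0.1606)  len=1.2282

Chained into 1 loop(s):
  loop 1: 8 segments, perimeter = 12.7000
Total perimeter = 12.700


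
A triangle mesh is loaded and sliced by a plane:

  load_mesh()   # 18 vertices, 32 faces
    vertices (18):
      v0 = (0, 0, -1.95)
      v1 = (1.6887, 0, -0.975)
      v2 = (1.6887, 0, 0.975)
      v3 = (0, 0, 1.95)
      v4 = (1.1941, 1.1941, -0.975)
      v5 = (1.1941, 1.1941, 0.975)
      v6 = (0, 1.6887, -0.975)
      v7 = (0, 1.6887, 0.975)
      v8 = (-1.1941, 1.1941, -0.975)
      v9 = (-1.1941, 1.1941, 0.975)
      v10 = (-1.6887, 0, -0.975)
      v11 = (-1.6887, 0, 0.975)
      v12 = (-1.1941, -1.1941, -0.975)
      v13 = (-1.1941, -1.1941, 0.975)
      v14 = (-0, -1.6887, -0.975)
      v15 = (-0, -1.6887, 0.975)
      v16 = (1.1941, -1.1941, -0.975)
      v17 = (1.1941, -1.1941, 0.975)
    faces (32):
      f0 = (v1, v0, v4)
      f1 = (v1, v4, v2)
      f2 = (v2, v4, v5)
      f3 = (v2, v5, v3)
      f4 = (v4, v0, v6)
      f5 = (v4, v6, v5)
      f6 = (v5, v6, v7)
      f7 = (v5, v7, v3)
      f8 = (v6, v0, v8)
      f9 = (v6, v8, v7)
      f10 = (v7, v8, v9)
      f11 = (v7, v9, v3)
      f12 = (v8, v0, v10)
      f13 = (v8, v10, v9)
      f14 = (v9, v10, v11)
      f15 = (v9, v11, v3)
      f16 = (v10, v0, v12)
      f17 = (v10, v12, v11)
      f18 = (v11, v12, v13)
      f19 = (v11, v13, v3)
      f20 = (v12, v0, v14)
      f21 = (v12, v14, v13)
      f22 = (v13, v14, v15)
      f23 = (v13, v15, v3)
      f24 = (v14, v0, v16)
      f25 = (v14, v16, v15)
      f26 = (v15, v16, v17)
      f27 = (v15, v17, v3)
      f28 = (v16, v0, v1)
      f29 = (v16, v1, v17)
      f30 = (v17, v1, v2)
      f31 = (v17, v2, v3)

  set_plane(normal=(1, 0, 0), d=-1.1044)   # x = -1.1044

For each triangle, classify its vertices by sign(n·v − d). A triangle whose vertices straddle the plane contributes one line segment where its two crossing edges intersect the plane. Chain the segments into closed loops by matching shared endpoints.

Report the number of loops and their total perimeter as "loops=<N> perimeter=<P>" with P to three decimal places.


Straddling triangles (12 of 32):
  (v6,v0,v8) [++-] → (-1.1044, 1.1044, -1.04824)–(-1.1044, 1.23125, -0.975)  len=0.1465
  (v6,v8,v7) [+-+] → (-1.1044, 1.23125, -0.975)–(-1.1044, 1.23125, -0.828517)  len=0.1465
  (v7,v8,v9) [+--] → (-1.1044, 1.23125, -0.828517)–(-1.1044, 1.23125, 0.975)  len=1.8035
  (v7,v9,v3) [+-+] → (-1.1044, 1.23125, 0.975)–(-1.1044, 1.1044, 1.04824)  len=0.1465
  (v8,v0,v10) [-+-] → (-1.1044, 1.1044, -1.04824)–(-1.1044, 0, -1.31236)  len=1.1355
  (v9,v11,v3) [--+] → (-1.1044, 0, 1.31236)–(-1.1044, 1.1044, 1.04824)  len=1.1355
  (v10,v0,v12) [-+-] → (-1.1044, 0, -1.31236)–(-1.1044, -1.1044, -1.04824)  len=1.1355
  (v11,v13,v3) [--+] → (-1.1044, -1.1044, 1.04824)–(-1.1044, 0, 1.31236)  len=1.1355
  (v12,v0,v14) [-++] → (-1.1044, -1.1044, -1.04824)–(-1.1044, -1.23125, -0.975)  len=0.1465
  (v12,v14,v13) [-+-] → (-1.1044, -1.23125, -0.975)–(-1.1044, -1.23125, 0.828517)  len=1.8035
  (v13,v14,v15) [-++] → (-1.1044, -1.23125, 0.828517)–(-1.1044, -1.23125, 0.975)  len=0.1465
  (v13,v15,v3) [-++] → (-1.1044, -1.23125, 0.975)–(-1.1044, -1.1044, 1.04824)  len=0.1465

Chained into 1 loop(s):
  loop 1: 12 segments, perimeter = 9.0281
Total perimeter = 9.028

loops=1 perimeter=9.028


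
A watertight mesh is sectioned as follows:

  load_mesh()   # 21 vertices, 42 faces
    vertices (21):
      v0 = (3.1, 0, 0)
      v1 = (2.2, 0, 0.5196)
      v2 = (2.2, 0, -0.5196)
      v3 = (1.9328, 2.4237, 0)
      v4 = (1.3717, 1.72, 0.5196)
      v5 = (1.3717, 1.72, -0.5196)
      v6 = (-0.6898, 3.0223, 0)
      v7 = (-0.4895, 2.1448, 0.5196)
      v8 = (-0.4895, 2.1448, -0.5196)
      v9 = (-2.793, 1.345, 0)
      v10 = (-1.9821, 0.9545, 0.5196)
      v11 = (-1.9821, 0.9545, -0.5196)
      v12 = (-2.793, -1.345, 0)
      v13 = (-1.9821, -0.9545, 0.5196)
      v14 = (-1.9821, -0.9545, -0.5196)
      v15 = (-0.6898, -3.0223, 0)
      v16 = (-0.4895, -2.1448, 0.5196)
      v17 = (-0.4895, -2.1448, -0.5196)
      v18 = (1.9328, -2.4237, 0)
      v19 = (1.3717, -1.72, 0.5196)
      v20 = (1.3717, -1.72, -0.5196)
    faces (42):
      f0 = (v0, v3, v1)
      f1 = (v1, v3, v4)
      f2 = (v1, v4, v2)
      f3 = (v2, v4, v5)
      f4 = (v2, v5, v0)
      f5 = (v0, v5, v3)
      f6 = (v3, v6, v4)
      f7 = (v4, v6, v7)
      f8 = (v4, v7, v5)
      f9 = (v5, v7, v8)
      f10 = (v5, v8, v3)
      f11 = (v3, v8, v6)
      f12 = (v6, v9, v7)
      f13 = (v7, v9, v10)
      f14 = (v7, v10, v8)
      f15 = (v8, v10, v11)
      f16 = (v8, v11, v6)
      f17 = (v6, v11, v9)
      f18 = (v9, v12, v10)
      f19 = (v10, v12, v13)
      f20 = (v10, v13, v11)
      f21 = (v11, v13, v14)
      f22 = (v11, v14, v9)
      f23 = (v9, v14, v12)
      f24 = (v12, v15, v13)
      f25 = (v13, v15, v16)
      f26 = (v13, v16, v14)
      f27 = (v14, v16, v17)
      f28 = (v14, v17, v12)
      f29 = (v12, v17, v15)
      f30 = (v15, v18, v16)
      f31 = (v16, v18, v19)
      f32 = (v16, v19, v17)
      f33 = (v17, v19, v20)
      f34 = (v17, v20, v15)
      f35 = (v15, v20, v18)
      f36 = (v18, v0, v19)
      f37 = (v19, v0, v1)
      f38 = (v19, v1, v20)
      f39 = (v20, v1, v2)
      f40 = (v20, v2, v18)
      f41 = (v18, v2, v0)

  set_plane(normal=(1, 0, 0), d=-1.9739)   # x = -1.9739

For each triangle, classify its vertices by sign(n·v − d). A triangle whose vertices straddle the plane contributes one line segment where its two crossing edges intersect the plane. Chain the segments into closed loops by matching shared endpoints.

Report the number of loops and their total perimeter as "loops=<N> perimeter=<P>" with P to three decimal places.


Straddling triangles (12 of 42):
  (v6,v9,v7) [+-+] → (-1.9739, 1.99823, 0)–(-1.9739, 1.6294, 0.184764)  len=0.4125
  (v7,v9,v10) [+--] → (-1.9739, 1.6294, 0.184764)–(-1.9739, 0.961039, 0.5196)  len=0.7475
  (v7,v10,v8) [+-+] → (-1.9739, 0.961039, 0.5196)–(-1.9739, 0.961039, 0.513891)  len=0.0057
  (v8,v10,v11) [+--] → (-1.9739, 0.961039, 0.513891)–(-1.9739, 0.961039, -0.5196)  len=1.0335
  (v8,v11,v6) [+-+] → (-1.9739, 0.961039, -0.5196)–(-1.9739, 0.967621, -0.516303)  len=0.0074
  (v6,v11,v9) [+--] → (-1.9739, 0.967621, -0.516303)–(-1.9739, 1.99823, 0)  len=1.1527
  (v12,v15,v13) [-+-] → (-1.9739, -1.99823, 0)–(-1.9739, -0.967621, 0.516303)  len=1.1527
  (v13,v15,v16) [-++] → (-1.9739, -0.967621, 0.516303)–(-1.9739, -0.961039, 0.5196)  len=0.0074
  (v13,v16,v14) [-+-] → (-1.9739, -0.961039, 0.5196)–(-1.9739, -0.961039, -0.513891)  len=1.0335
  (v14,v16,v17) [-++] → (-1.9739, -0.961039, -0.513891)–(-1.9739, -0.961039, -0.5196)  len=0.0057
  (v14,v17,v12) [-+-] → (-1.9739, -0.961039, -0.5196)–(-1.9739, -1.6294, -0.184764)  len=0.7475
  (v12,v17,v15) [-++] → (-1.9739, -1.6294, -0.184764)–(-1.9739, -1.99823, 0)  len=0.4125

Chained into 2 loop(s):
  loop 1: 6 segments, perimeter = 3.3593
  loop 2: 6 segments, perimeter = 3.3593
Total perimeter = 6.719

loops=2 perimeter=6.719
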